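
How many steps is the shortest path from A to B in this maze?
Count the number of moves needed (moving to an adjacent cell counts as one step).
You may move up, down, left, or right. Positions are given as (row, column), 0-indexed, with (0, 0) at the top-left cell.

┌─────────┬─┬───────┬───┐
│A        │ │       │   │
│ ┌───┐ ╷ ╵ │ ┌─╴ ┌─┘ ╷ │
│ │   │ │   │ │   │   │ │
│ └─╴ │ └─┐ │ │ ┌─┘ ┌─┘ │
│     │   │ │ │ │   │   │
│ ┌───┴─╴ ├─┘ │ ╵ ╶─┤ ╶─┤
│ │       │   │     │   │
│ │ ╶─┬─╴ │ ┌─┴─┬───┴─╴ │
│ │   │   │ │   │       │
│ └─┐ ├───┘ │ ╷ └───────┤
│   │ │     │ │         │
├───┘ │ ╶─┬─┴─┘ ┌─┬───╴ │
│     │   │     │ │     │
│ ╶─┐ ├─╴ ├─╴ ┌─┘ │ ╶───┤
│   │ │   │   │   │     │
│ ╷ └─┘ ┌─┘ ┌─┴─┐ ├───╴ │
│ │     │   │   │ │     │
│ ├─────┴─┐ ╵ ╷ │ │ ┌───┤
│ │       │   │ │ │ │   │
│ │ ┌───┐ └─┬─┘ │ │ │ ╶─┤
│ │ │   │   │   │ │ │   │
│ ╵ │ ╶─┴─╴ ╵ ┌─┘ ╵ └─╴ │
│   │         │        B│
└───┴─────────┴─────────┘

Using BFS to find shortest path:
Start: (0, 0), End: (11, 11)
Path found:
(0,0) → (0,1) → (0,2) → (0,3) → (1,3) → (2,3) → (2,4) → (3,4) → (3,3) → (3,2) → (3,1) → (4,1) → (4,2) → (5,2) → (6,2) → (6,1) → (6,0) → (7,0) → (8,0) → (9,0) → (10,0) → (11,0) → (11,1) → (10,1) → (9,1) → (9,2) → (9,3) → (9,4) → (10,4) → (10,5) → (11,5) → (11,6) → (10,6) → (10,7) → (9,7) → (8,7) → (8,6) → (9,6) → (9,5) → (8,5) → (7,5) → (7,6) → (6,6) → (6,7) → (5,7) → (5,8) → (5,9) → (5,10) → (5,11) → (6,11) → (6,10) → (6,9) → (7,9) → (7,10) → (7,11) → (8,11) → (8,10) → (8,9) → (9,9) → (10,9) → (11,9) → (11,10) → (11,11)
Number of steps: 62

Solution:

┌─────────┬─┬───────┬───┐
│A → → ↓  │ │       │   │
│ ┌───┐ ╷ ╵ │ ┌─╴ ┌─┘ ╷ │
│ │   │↓│   │ │   │   │ │
│ └─╴ │ └─┐ │ │ ┌─┘ ┌─┘ │
│     │↳ ↓│ │ │ │   │   │
│ ┌───┴─╴ ├─┘ │ ╵ ╶─┤ ╶─┤
│ │↓ ← ← ↲│   │     │   │
│ │ ╶─┬─╴ │ ┌─┴─┬───┴─╴ │
│ │↳ ↓│   │ │   │       │
│ └─┐ ├───┘ │ ╷ └───────┤
│   │↓│     │ │↱ → → → ↓│
├───┘ │ ╶─┬─┴─┘ ┌─┬───╴ │
│↓ ← ↲│   │  ↱ ↑│ │↓ ← ↲│
│ ╶─┐ ├─╴ ├─╴ ┌─┘ │ ╶───┤
│↓  │ │   │↱ ↑│   │↳ → ↓│
│ ╷ └─┘ ┌─┘ ┌─┴─┐ ├───╴ │
│↓│     │  ↑│↓ ↰│ │↓ ← ↲│
│ ├─────┴─┐ ╵ ╷ │ │ ┌───┤
│↓│↱ → → ↓│↑ ↲│↑│ │↓│   │
│ │ ┌───┐ └─┬─┘ │ │ │ ╶─┤
│↓│↑│   │↳ ↓│↱ ↑│ │↓│   │
│ ╵ │ ╶─┴─╴ ╵ ┌─┘ ╵ └─╴ │
│↳ ↑│      ↳ ↑│    ↳ → B│
└───┴─────────┴─────────┘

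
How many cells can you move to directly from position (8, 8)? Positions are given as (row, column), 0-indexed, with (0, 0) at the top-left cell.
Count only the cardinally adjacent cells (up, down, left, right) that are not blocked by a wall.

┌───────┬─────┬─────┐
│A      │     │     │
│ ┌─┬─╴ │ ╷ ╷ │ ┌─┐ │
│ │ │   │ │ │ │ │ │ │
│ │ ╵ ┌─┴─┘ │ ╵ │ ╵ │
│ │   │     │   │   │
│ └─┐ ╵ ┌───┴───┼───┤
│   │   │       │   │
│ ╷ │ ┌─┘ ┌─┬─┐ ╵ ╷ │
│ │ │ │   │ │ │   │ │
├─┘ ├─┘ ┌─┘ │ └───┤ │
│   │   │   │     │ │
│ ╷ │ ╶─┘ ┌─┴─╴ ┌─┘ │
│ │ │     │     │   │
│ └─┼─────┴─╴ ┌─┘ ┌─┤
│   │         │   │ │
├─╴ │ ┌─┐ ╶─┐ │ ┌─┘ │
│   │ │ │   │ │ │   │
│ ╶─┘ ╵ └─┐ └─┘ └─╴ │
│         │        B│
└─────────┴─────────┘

Checking passable neighbors of (8, 8):
Neighbors: (8, 9)
Count: 1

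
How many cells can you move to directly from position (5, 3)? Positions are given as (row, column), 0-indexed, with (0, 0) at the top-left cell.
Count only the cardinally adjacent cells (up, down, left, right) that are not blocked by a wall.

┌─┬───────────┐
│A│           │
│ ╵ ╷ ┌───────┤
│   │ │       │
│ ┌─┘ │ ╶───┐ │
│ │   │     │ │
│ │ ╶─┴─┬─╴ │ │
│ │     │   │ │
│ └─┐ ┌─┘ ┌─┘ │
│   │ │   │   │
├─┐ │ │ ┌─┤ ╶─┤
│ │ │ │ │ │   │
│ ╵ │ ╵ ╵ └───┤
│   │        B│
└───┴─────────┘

Checking passable neighbors of (5, 3):
Neighbors: (4, 3), (6, 3)
Count: 2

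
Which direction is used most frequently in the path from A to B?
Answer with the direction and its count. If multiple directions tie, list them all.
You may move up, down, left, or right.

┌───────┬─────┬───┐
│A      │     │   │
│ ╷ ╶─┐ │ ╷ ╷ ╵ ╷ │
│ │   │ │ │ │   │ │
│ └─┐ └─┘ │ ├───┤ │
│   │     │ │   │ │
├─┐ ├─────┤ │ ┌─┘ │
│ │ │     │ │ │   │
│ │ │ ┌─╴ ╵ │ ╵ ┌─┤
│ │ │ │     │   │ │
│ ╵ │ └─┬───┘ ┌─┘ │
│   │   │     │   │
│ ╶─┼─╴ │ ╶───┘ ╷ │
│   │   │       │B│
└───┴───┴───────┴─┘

Directions: right, down, right, down, right, right, up, up, right, right, down, right, up, right, down, down, down, left, down, left, down, left, left, down, right, right, right, up, right, down
Counts: {'right': 12, 'down': 10, 'up': 4, 'left': 4}
Most common: right (12 times)

Solution:

┌───────┬─────┬───┐
│A ↓    │↱ → ↓│↱ ↓│
│ ╷ ╶─┐ │ ╷ ╷ ╵ ╷ │
│ │↳ ↓│ │↑│ │↳ ↑│↓│
│ └─┐ └─┘ │ ├───┤ │
│   │↳ → ↑│ │   │↓│
├─┐ ├─────┤ │ ┌─┘ │
│ │ │     │ │ │↓ ↲│
│ │ │ ┌─╴ ╵ │ ╵ ┌─┤
│ │ │ │     │↓ ↲│ │
│ ╵ │ └─┬───┘ ┌─┘ │
│   │   │↓ ← ↲│↱ ↓│
│ ╶─┼─╴ │ ╶───┘ ╷ │
│   │   │↳ → → ↑│B│
└───┴───┴───────┴─┘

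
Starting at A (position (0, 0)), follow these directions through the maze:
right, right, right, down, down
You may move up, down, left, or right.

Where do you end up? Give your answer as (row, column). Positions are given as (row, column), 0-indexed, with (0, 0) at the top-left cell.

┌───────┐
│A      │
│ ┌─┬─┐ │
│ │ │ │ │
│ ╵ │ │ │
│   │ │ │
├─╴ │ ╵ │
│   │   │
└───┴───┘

Following directions step by step:
Start: (0, 0)
  right: (0, 0) → (0, 1)
  right: (0, 1) → (0, 2)
  right: (0, 2) → (0, 3)
  down: (0, 3) → (1, 3)
  down: (1, 3) → (2, 3)
Final position: (2, 3)

Path taken:

┌───────┐
│A → → ↓│
│ ┌─┬─┐ │
│ │ │ │↓│
│ ╵ │ │ │
│   │ │B│
├─╴ │ ╵ │
│   │   │
└───┴───┘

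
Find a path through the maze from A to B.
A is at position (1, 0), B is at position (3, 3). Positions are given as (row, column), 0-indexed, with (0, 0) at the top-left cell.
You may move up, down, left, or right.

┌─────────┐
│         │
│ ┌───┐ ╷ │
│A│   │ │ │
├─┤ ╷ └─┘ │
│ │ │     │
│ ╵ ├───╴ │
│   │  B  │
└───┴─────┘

Finding the shortest path from (1, 0) to (3, 3):
Path length: 9 steps
Directions: up → right → right → right → right → down → down → down → left

Solution:

┌─────────┐
│↱ → → → ↓│
│ ┌───┐ ╷ │
│A│   │ │↓│
├─┤ ╷ └─┘ │
│ │ │    ↓│
│ ╵ ├───╴ │
│   │  B ↲│
└───┴─────┘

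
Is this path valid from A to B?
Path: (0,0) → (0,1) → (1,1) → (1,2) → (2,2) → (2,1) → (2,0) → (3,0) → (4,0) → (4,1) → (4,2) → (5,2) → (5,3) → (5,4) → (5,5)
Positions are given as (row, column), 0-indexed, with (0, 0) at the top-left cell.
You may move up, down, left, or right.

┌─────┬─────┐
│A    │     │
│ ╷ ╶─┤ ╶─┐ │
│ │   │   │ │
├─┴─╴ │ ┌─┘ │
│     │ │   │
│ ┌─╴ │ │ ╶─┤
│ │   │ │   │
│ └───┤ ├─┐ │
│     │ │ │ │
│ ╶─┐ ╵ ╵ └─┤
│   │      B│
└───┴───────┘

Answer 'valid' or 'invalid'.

Checking path validity:
Result: All consecutive moves are passable.

valid

Correct solution:

┌─────┬─────┐
│A ↓  │     │
│ ╷ ╶─┤ ╶─┐ │
│ │↳ ↓│   │ │
├─┴─╴ │ ┌─┘ │
│↓ ← ↲│ │   │
│ ┌─╴ │ │ ╶─┤
│↓│   │ │   │
│ └───┤ ├─┐ │
│↳ → ↓│ │ │ │
│ ╶─┐ ╵ ╵ └─┤
│   │↳ → → B│
└───┴───────┘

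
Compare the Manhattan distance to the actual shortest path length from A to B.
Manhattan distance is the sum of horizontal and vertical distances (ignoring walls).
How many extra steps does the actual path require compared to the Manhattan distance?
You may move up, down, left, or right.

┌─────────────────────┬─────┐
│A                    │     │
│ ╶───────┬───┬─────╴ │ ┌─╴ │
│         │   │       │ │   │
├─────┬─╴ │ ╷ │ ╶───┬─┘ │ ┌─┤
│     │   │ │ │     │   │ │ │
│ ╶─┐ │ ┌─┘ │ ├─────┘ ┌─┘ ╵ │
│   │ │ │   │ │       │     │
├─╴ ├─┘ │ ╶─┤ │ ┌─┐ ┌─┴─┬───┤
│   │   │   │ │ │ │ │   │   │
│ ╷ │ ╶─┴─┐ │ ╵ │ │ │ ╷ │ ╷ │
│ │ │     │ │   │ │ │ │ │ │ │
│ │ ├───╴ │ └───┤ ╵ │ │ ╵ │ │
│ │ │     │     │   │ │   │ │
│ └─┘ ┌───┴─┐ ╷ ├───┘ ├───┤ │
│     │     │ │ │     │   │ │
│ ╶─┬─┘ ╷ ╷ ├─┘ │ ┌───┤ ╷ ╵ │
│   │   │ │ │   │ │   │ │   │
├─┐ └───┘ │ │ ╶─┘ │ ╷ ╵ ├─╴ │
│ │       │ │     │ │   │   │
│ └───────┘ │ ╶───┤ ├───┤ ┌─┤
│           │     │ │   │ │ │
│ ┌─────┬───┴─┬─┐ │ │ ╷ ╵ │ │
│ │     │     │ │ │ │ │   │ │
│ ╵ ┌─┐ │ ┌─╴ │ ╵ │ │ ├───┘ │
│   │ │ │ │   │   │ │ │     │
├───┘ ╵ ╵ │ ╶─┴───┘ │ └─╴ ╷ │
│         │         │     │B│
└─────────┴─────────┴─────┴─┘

Manhattan distance: |13 - 0| + |13 - 0| = 26
Actual path length: 84
Extra steps: 84 - 26 = 58

Solution:

┌─────────────────────┬─────┐
│A                    │     │
│ ╶───────┬───┬─────╴ │ ┌─╴ │
│↳ → → → ↓│   │       │ │   │
├─────┬─╴ │ ╷ │ ╶───┬─┘ │ ┌─┤
│     │↓ ↲│ │ │     │   │ │ │
│ ╶─┐ │ ┌─┘ │ ├─────┘ ┌─┘ ╵ │
│   │ │↓│   │ │       │     │
├─╴ ├─┘ │ ╶─┤ │ ┌─┐ ┌─┴─┬───┤
│   │↓ ↲│   │ │ │ │ │   │   │
│ ╷ │ ╶─┴─┐ │ ╵ │ │ │ ╷ │ ╷ │
│ │ │↳ → ↓│ │   │ │ │ │ │ │ │
│ │ ├───╴ │ └───┤ ╵ │ │ ╵ │ │
│ │ │↓ ← ↲│     │   │ │   │ │
│ └─┘ ┌───┴─┐ ╷ ├───┘ ├───┤ │
│↓ ← ↲│  ↱ ↓│ │ │     │↱ ↓│ │
│ ╶─┬─┘ ╷ ╷ ├─┘ │ ┌───┤ ╷ ╵ │
│↳ ↓│   │↑│↓│   │ │↱ ↓│↑│↳ ↓│
├─┐ └───┘ │ │ ╶─┘ │ ╷ ╵ ├─╴ │
│ │↳ → → ↑│↓│     │↑│↳ ↑│↓ ↲│
│ └───────┘ │ ╶───┤ ├───┤ ┌─┤
│↓ ← ← ← ← ↲│     │↑│↓ ↰│↓│ │
│ ┌─────┬───┴─┬─┐ │ │ ╷ ╵ │ │
│↓│↱ → ↓│↱ → ↓│ │ │↑│↓│↑ ↲│ │
│ ╵ ┌─┐ │ ┌─╴ │ ╵ │ │ ├───┘ │
│↳ ↑│ │↓│↑│↓ ↲│   │↑│↓│  ↱ ↓│
├───┘ ╵ ╵ │ ╶─┴───┘ │ └─╴ ╷ │
│      ↳ ↑│↳ → → → ↑│↳ → ↑│B│
└─────────┴─────────┴─────┴─┘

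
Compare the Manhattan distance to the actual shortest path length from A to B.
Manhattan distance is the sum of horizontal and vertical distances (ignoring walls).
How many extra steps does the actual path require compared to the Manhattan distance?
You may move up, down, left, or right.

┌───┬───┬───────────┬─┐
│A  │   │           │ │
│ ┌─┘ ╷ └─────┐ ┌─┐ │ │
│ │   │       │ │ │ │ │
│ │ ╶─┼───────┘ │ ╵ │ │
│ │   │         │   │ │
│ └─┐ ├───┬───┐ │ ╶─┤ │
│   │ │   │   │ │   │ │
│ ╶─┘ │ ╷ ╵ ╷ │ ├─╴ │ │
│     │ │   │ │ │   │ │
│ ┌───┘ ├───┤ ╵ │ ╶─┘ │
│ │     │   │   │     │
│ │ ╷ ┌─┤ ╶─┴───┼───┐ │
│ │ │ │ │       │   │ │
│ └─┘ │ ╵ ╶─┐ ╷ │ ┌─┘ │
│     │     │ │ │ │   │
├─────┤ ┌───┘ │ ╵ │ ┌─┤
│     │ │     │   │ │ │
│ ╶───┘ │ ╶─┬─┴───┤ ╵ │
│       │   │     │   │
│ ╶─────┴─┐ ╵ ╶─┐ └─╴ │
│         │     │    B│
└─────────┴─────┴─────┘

Manhattan distance: |10 - 0| + |10 - 0| = 20
Actual path length: 46
Extra steps: 46 - 20 = 26

Solution:

┌───┬───┬───────────┬─┐
│A  │   │      ↱ → ↓│ │
│ ┌─┘ ╷ └─────┐ ┌─┐ │ │
│↓│   │       │↑│ │↓│ │
│ │ ╶─┼───────┘ │ ╵ │ │
│↓│   │        ↑│↓ ↲│ │
│ └─┐ ├───┬───┐ │ ╶─┤ │
│↓  │ │↱ ↓│↱ ↓│↑│↳ ↓│ │
│ ╶─┘ │ ╷ ╵ ╷ │ ├─╴ │ │
│↓    │↑│↳ ↑│↓│↑│↓ ↲│ │
│ ┌───┘ ├───┤ ╵ │ ╶─┘ │
│↓│  ↱ ↑│   │↳ ↑│↳ → ↓│
│ │ ╷ ┌─┤ ╶─┴───┼───┐ │
│↓│ │↑│ │       │   │↓│
│ └─┘ │ ╵ ╶─┐ ╷ │ ┌─┘ │
│↳ → ↑│     │ │ │ │↓ ↲│
├─────┤ ┌───┘ │ ╵ │ ┌─┤
│     │ │     │   │↓│ │
│ ╶───┘ │ ╶─┬─┴───┤ ╵ │
│       │   │     │↳ ↓│
│ ╶─────┴─┐ ╵ ╶─┐ └─╴ │
│         │     │    B│
└─────────┴─────┴─────┘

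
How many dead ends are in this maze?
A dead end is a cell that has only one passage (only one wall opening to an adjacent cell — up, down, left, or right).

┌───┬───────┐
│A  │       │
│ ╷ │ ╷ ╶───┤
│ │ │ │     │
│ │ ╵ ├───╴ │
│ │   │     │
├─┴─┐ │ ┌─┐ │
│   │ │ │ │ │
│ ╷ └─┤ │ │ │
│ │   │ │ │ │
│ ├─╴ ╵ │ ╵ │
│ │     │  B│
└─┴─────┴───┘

Checking each cell for number of passages:

Dead ends found at positions:
  (0, 5)
  (2, 0)
  (3, 2)
  (3, 4)
  (5, 0)
  (5, 1)
Total dead ends: 6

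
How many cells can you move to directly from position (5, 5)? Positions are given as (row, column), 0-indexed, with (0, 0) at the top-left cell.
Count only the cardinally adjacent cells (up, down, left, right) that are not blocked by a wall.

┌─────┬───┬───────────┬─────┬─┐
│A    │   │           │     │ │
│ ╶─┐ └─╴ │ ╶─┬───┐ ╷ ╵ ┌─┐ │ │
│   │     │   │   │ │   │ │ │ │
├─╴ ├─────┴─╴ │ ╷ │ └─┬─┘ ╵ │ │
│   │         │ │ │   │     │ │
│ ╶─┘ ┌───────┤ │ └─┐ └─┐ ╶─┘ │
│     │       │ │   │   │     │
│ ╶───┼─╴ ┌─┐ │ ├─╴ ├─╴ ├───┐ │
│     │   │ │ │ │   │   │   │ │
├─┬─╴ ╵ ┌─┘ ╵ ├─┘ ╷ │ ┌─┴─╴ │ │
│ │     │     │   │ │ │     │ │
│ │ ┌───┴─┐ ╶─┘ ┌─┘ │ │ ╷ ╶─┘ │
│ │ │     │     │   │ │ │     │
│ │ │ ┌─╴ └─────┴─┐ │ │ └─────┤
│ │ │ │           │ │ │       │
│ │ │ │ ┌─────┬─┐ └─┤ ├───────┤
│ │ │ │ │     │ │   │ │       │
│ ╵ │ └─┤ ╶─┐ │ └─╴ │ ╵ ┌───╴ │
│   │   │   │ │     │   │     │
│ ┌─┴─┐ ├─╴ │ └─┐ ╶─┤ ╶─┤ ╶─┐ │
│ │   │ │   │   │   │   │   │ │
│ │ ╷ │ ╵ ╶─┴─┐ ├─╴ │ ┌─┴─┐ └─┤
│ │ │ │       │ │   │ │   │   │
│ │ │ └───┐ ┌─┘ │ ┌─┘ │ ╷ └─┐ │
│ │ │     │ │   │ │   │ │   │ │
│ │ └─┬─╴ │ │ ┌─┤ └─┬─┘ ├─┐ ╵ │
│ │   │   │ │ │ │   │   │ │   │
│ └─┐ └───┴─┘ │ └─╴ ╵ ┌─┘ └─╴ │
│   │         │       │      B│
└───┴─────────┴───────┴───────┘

Checking passable neighbors of (5, 5):
Neighbors: (4, 5), (6, 5), (5, 4), (5, 6)
Count: 4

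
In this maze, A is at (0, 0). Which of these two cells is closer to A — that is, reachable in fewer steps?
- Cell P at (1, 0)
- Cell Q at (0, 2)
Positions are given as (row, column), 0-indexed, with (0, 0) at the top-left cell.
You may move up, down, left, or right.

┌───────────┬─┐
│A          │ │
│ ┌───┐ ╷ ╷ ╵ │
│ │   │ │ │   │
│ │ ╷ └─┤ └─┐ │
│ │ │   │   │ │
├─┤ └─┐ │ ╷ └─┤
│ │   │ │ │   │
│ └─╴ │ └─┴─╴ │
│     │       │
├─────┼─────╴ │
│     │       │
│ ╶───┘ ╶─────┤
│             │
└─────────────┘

Shortest path A → P at (1, 0): 1 steps
Shortest path A → Q at (0, 2): 2 steps

P is closer (1 steps vs 2 steps).

Path to P:

┌───────────┬─┐
│A          │ │
│ ┌───┐ ╷ ╷ ╵ │
│P│   │ │ │   │
│ │ ╷ └─┤ └─┐ │
│ │ │   │   │ │
├─┤ └─┐ │ ╷ └─┤
│ │   │ │ │   │
│ └─╴ │ └─┴─╴ │
│     │       │
├─────┼─────╴ │
│     │       │
│ ╶───┘ ╶─────┤
│             │
└─────────────┘

Path to Q:

┌───────────┬─┐
│A → Q      │ │
│ ┌───┐ ╷ ╷ ╵ │
│ │   │ │ │   │
│ │ ╷ └─┤ └─┐ │
│ │ │   │   │ │
├─┤ └─┐ │ ╷ └─┤
│ │   │ │ │   │
│ └─╴ │ └─┴─╴ │
│     │       │
├─────┼─────╴ │
│     │       │
│ ╶───┘ ╶─────┤
│             │
└─────────────┘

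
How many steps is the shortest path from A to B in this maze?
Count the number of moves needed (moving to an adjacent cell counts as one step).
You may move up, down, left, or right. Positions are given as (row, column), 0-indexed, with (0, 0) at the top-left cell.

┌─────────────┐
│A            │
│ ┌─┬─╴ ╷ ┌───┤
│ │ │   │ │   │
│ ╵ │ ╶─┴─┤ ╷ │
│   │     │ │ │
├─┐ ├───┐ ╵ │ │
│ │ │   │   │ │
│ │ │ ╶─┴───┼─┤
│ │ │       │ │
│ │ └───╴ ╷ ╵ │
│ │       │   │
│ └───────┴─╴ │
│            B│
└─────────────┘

Using BFS to find shortest path:
Start: (0, 0), End: (6, 6)
Path found:
(0,0) → (1,0) → (2,0) → (2,1) → (3,1) → (4,1) → (5,1) → (5,2) → (5,3) → (5,4) → (4,4) → (4,5) → (5,5) → (5,6) → (6,6)
Number of steps: 14

Solution:

┌─────────────┐
│A            │
│ ┌─┬─╴ ╷ ┌───┤
│↓│ │   │ │   │
│ ╵ │ ╶─┴─┤ ╷ │
│↳ ↓│     │ │ │
├─┐ ├───┐ ╵ │ │
│ │↓│   │   │ │
│ │ │ ╶─┴───┼─┤
│ │↓│    ↱ ↓│ │
│ │ └───╴ ╷ ╵ │
│ │↳ → → ↑│↳ ↓│
│ └───────┴─╴ │
│            B│
└─────────────┘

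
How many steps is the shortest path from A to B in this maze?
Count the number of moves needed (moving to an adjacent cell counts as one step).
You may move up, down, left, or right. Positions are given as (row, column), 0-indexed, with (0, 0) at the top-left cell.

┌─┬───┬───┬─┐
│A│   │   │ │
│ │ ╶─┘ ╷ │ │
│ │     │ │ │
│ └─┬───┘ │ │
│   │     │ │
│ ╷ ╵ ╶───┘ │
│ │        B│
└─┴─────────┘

Using BFS to find shortest path:
Start: (0, 0), End: (3, 5)
Path found:
(0,0) → (1,0) → (2,0) → (2,1) → (3,1) → (3,2) → (3,3) → (3,4) → (3,5)
Number of steps: 8

Solution:

┌─┬───┬───┬─┐
│A│   │   │ │
│ │ ╶─┘ ╷ │ │
│↓│     │ │ │
│ └─┬───┘ │ │
│↳ ↓│     │ │
│ ╷ ╵ ╶───┘ │
│ │↳ → → → B│
└─┴─────────┘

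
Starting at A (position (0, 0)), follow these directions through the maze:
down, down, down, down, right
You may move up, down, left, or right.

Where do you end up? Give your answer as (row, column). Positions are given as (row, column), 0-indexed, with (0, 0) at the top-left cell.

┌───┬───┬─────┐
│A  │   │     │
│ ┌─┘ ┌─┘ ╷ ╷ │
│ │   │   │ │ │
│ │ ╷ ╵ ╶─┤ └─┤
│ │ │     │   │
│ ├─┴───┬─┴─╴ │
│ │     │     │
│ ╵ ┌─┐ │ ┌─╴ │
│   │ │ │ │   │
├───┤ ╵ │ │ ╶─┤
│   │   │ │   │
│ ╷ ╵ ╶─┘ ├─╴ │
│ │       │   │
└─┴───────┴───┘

Following directions step by step:
Start: (0, 0)
  down: (0, 0) → (1, 0)
  down: (1, 0) → (2, 0)
  down: (2, 0) → (3, 0)
  down: (3, 0) → (4, 0)
  right: (4, 0) → (4, 1)
Final position: (4, 1)

Path taken:

┌───┬───┬─────┐
│A  │   │     │
│ ┌─┘ ┌─┘ ╷ ╷ │
│↓│   │   │ │ │
│ │ ╷ ╵ ╶─┤ └─┤
│↓│ │     │   │
│ ├─┴───┬─┴─╴ │
│↓│     │     │
│ ╵ ┌─┐ │ ┌─╴ │
│↳ B│ │ │ │   │
├───┤ ╵ │ │ ╶─┤
│   │   │ │   │
│ ╷ ╵ ╶─┘ ├─╴ │
│ │       │   │
└─┴───────┴───┘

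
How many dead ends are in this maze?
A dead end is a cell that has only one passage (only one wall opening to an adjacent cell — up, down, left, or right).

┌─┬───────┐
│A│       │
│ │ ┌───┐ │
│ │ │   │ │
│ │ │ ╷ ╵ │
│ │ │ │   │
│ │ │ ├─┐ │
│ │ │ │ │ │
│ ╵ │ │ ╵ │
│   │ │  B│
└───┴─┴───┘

Checking each cell for number of passages:

Dead ends found at positions:
  (0, 0)
  (3, 3)
  (4, 2)
Total dead ends: 3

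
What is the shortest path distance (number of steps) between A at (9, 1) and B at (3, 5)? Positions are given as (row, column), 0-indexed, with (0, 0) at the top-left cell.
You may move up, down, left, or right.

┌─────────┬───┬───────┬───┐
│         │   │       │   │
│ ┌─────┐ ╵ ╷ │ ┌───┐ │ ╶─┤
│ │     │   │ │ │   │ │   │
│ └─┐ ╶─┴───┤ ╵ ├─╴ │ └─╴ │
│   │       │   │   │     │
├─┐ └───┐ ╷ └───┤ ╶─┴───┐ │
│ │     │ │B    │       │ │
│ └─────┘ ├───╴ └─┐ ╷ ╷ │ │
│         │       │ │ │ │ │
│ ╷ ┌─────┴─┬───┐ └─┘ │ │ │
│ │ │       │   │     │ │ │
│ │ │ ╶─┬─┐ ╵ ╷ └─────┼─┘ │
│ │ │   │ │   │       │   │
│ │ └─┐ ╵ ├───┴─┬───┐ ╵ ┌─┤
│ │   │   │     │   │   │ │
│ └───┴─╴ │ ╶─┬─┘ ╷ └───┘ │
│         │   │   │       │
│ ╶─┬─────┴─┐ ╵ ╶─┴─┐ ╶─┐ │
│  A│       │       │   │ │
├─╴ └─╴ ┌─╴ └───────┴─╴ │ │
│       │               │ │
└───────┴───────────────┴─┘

Finding path from (9, 1) to (3, 5):
Path: (9,1) → (9,0) → (8,0) → (7,0) → (6,0) → (5,0) → (4,0) → (4,1) → (4,2) → (4,3) → (4,4) → (3,4) → (2,4) → (2,5) → (3,5)
Distance: 14 steps

Solution:

┌─────────┬───┬───────┬───┐
│         │   │       │   │
│ ┌─────┐ ╵ ╷ │ ┌───┐ │ ╶─┤
│ │     │   │ │ │   │ │   │
│ └─┐ ╶─┴───┤ ╵ ├─╴ │ └─╴ │
│   │    ↱ ↓│   │   │     │
├─┐ └───┐ ╷ └───┤ ╶─┴───┐ │
│ │     │↑│B    │       │ │
│ └─────┘ ├───╴ └─┐ ╷ ╷ │ │
│↱ → → → ↑│       │ │ │ │ │
│ ╷ ┌─────┴─┬───┐ └─┘ │ │ │
│↑│ │       │   │     │ │ │
│ │ │ ╶─┬─┐ ╵ ╷ └─────┼─┘ │
│↑│ │   │ │   │       │   │
│ │ └─┐ ╵ ├───┴─┬───┐ ╵ ┌─┤
│↑│   │   │     │   │   │ │
│ └───┴─╴ │ ╶─┬─┘ ╷ └───┘ │
│↑        │   │   │       │
│ ╶─┬─────┴─┐ ╵ ╶─┴─┐ ╶─┐ │
│↑ A│       │       │   │ │
├─╴ └─╴ ┌─╴ └───────┴─╴ │ │
│       │               │ │
└───────┴───────────────┴─┘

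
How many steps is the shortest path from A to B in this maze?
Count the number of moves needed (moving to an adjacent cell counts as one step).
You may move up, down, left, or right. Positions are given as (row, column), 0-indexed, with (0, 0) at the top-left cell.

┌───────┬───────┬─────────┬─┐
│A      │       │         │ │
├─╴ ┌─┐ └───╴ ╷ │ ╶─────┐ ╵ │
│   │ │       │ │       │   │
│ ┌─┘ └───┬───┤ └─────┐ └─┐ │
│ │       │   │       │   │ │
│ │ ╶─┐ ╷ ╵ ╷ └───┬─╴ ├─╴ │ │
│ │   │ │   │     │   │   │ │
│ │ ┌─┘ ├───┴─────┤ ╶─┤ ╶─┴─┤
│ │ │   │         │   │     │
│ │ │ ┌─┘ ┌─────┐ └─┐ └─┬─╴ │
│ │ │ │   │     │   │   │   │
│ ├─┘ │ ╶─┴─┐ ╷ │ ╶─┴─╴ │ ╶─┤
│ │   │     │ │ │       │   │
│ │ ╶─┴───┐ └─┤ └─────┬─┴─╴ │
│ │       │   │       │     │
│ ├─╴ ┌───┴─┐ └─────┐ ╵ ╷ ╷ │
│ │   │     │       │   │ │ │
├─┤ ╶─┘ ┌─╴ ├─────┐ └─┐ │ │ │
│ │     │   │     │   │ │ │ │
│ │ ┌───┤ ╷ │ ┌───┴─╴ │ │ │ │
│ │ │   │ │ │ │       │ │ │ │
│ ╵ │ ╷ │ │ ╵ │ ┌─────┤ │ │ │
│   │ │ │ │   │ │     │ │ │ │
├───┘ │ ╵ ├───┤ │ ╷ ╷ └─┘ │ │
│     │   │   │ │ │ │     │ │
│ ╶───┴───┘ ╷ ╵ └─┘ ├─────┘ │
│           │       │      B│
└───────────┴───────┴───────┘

Using BFS to find shortest path:
Start: (0, 0), End: (13, 13)
Path found:
(0,0) → (0,1) → (0,2) → (0,3) → (1,3) → (1,4) → (1,5) → (1,6) → (0,6) → (0,7) → (1,7) → (2,7) → (2,8) → (2,9) → (2,10) → (3,10) → (3,9) → (4,9) → (4,10) → (5,10) → (5,11) → (6,11) → (6,10) → (6,9) → (6,8) → (5,8) → (4,8) → (4,7) → (4,6) → (4,5) → (4,4) → (5,4) → (5,3) → (6,3) → (6,4) → (6,5) → (7,5) → (7,6) → (8,6) → (8,7) → (8,8) → (8,9) → (9,9) → (9,10) → (10,10) → (10,9) → (10,8) → (10,7) → (11,7) → (12,7) → (13,7) → (13,8) → (13,9) → (12,9) → (11,9) → (11,10) → (12,10) → (12,11) → (12,12) → (11,12) → (10,12) → (9,12) → (8,12) → (7,12) → (7,13) → (8,13) → (9,13) → (10,13) → (11,13) → (12,13) → (13,13)
Number of steps: 70

Solution:

┌───────┬───────┬─────────┬─┐
│A → → ↓│    ↱ ↓│         │ │
├─╴ ┌─┐ └───╴ ╷ │ ╶─────┐ ╵ │
│   │ │↳ → → ↑│↓│       │   │
│ ┌─┘ └───┬───┤ └─────┐ └─┐ │
│ │       │   │↳ → → ↓│   │ │
│ │ ╶─┐ ╷ ╵ ╷ └───┬─╴ ├─╴ │ │
│ │   │ │   │     │↓ ↲│   │ │
│ │ ┌─┘ ├───┴─────┤ ╶─┤ ╶─┴─┤
│ │ │   │↓ ← ← ← ↰│↳ ↓│     │
│ │ │ ┌─┘ ┌─────┐ └─┐ └─┬─╴ │
│ │ │ │↓ ↲│     │↑  │↳ ↓│   │
│ ├─┘ │ ╶─┴─┐ ╷ │ ╶─┴─╴ │ ╶─┤
│ │   │↳ → ↓│ │ │↑ ← ← ↲│   │
│ │ ╶─┴───┐ └─┤ └─────┬─┴─╴ │
│ │       │↳ ↓│       │  ↱ ↓│
│ ├─╴ ┌───┴─┐ └─────┐ ╵ ╷ ╷ │
│ │   │     │↳ → → ↓│   │↑│↓│
├─┤ ╶─┘ ┌─╴ ├─────┐ └─┐ │ │ │
│ │     │   │     │↳ ↓│ │↑│↓│
│ │ ┌───┤ ╷ │ ┌───┴─╴ │ │ │ │
│ │ │   │ │ │ │↓ ← ← ↲│ │↑│↓│
│ ╵ │ ╷ │ │ ╵ │ ┌─────┤ │ │ │
│   │ │ │ │   │↓│  ↱ ↓│ │↑│↓│
├───┘ │ ╵ ├───┤ │ ╷ ╷ └─┘ │ │
│     │   │   │↓│ │↑│↳ → ↑│↓│
│ ╶───┴───┘ ╷ ╵ └─┘ ├─────┘ │
│           │  ↳ → ↑│      B│
└───────────┴───────┴───────┘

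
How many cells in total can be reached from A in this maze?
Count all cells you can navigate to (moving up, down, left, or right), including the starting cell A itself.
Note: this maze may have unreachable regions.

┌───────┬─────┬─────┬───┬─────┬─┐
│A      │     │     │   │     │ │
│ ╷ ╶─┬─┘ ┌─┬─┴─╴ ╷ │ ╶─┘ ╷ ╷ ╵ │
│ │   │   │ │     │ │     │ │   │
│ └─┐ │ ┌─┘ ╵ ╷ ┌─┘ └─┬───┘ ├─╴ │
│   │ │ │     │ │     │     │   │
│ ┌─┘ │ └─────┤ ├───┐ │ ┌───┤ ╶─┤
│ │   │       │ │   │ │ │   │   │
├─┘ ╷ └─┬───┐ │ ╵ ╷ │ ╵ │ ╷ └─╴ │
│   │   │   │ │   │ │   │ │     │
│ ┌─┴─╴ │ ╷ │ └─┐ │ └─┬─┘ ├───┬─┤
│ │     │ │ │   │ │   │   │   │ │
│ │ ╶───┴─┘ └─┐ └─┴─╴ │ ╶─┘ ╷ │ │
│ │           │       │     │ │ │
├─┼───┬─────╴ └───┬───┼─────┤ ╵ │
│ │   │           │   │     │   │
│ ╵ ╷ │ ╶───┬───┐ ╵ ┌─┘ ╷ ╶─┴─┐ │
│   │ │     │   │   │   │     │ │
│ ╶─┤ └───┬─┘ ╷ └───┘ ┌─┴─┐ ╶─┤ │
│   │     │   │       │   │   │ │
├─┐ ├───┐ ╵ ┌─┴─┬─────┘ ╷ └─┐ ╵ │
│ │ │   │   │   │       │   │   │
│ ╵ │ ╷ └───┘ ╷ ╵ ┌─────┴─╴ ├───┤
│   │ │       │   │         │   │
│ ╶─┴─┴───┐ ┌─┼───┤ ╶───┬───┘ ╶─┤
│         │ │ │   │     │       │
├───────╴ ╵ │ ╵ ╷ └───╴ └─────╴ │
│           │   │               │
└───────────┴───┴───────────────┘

Using BFS/flood-fill to find all reachable cells from A:
Maze size: 14 × 16 = 224 total cells
179 cell(s) are walled off and cannot be reached from A.
Reachable cells: 45

Reachable region (· marks reachable cells):

┌───────┬─────┬─────┬───┬─────┬─┐
│A · · ·│     │     │   │     │ │
│ ╷ ╶─┬─┘ ┌─┬─┴─╴ ╷ │ ╶─┘ ╷ ╷ ╵ │
│·│· ·│   │ │     │ │     │ │   │
│ └─┐ │ ┌─┘ ╵ ╷ ┌─┘ └─┬───┘ ├─╴ │
│· ·│·│ │     │ │     │     │   │
│ ┌─┘ │ └─────┤ ├───┐ │ ┌───┤ ╶─┤
│·│· ·│       │ │   │ │ │   │   │
├─┘ ╷ └─┬───┐ │ ╵ ╷ │ ╵ │ ╷ └─╴ │
│· ·│· ·│· ·│ │   │ │   │ │     │
│ ┌─┴─╴ │ ╷ │ └─┐ │ └─┬─┘ ├───┬─┤
│·│· · ·│·│·│   │ │   │   │   │ │
│ │ ╶───┴─┘ └─┐ └─┴─╴ │ ╶─┘ ╷ │ │
│·│· · · · · ·│       │     │ │ │
├─┼───┬─────╴ └───┬───┼─────┤ ╵ │
│ │   │· · · · · ·│· ·│     │   │
│ ╵ ╷ │ ╶───┬───┐ ╵ ┌─┘ ╷ ╶─┴─┐ │
│   │ │· · ·│   │· ·│   │     │ │
│ ╶─┤ └───┬─┘ ╷ └───┘ ┌─┴─┐ ╶─┤ │
│   │     │   │       │   │   │ │
├─┐ ├───┐ ╵ ┌─┴─┬─────┘ ╷ └─┐ ╵ │
│ │ │   │   │   │       │   │   │
│ ╵ │ ╷ └───┘ ╷ ╵ ┌─────┴─╴ ├───┤
│   │ │       │   │         │   │
│ ╶─┴─┴───┐ ┌─┼───┤ ╶───┬───┘ ╶─┤
│         │ │ │   │     │       │
├───────╴ ╵ │ ╵ ╷ └───╴ └─────╴ │
│           │   │               │
└───────────┴───┴───────────────┘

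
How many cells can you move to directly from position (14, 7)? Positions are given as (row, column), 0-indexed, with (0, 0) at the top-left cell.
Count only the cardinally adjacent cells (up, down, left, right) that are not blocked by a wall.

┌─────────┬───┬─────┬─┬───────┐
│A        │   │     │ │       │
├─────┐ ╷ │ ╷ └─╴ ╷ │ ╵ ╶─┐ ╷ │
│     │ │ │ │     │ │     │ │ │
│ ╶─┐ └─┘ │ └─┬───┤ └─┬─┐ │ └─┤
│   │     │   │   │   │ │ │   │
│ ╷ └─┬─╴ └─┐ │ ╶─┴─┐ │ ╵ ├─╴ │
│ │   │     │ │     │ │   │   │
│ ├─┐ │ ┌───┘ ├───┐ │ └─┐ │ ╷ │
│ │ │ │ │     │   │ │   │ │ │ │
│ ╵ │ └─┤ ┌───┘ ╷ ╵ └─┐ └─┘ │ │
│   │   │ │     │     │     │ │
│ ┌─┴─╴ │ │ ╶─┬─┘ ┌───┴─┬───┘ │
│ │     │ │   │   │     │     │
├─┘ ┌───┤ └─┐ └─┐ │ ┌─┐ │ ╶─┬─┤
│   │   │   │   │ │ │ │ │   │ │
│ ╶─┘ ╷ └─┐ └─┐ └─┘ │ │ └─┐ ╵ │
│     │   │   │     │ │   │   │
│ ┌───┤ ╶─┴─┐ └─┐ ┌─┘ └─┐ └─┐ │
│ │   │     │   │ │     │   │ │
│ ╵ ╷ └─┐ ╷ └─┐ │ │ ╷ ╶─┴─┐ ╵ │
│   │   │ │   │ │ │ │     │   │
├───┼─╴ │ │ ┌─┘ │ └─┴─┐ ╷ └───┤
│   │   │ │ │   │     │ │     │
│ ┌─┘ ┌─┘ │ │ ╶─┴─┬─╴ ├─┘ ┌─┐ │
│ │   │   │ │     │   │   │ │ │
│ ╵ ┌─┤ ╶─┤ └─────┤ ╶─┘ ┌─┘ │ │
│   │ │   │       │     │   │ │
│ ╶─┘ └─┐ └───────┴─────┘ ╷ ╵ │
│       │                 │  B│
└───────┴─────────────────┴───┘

Checking passable neighbors of (14, 7):
Neighbors: (14, 6), (14, 8)
Count: 2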